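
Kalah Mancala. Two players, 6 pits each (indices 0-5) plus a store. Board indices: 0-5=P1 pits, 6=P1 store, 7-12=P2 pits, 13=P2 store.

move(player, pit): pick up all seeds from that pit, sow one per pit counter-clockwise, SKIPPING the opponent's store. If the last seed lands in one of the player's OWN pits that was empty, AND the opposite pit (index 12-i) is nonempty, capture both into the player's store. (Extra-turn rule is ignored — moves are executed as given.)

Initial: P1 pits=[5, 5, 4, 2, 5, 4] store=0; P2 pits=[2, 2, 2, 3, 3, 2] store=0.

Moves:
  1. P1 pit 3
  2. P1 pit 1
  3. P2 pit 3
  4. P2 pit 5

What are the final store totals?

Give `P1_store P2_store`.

Answer: 1 2

Derivation:
Move 1: P1 pit3 -> P1=[5,5,4,0,6,5](0) P2=[2,2,2,3,3,2](0)
Move 2: P1 pit1 -> P1=[5,0,5,1,7,6](1) P2=[2,2,2,3,3,2](0)
Move 3: P2 pit3 -> P1=[5,0,5,1,7,6](1) P2=[2,2,2,0,4,3](1)
Move 4: P2 pit5 -> P1=[6,1,5,1,7,6](1) P2=[2,2,2,0,4,0](2)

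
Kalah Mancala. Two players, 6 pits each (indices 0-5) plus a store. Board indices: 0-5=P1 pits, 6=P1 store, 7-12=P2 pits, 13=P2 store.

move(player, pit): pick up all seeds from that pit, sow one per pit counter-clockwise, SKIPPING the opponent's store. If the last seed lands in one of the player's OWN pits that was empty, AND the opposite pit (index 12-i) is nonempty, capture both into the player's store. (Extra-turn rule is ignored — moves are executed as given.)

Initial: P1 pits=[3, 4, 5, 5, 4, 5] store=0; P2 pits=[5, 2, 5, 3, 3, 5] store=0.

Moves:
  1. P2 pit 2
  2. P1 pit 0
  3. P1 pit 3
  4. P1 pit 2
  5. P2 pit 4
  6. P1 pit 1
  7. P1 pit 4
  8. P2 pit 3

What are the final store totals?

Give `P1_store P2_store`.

Move 1: P2 pit2 -> P1=[4,4,5,5,4,5](0) P2=[5,2,0,4,4,6](1)
Move 2: P1 pit0 -> P1=[0,5,6,6,5,5](0) P2=[5,2,0,4,4,6](1)
Move 3: P1 pit3 -> P1=[0,5,6,0,6,6](1) P2=[6,3,1,4,4,6](1)
Move 4: P1 pit2 -> P1=[0,5,0,1,7,7](2) P2=[7,4,1,4,4,6](1)
Move 5: P2 pit4 -> P1=[1,6,0,1,7,7](2) P2=[7,4,1,4,0,7](2)
Move 6: P1 pit1 -> P1=[1,0,1,2,8,8](3) P2=[8,4,1,4,0,7](2)
Move 7: P1 pit4 -> P1=[1,0,1,2,0,9](4) P2=[9,5,2,5,1,8](2)
Move 8: P2 pit3 -> P1=[2,1,1,2,0,9](4) P2=[9,5,2,0,2,9](3)

Answer: 4 3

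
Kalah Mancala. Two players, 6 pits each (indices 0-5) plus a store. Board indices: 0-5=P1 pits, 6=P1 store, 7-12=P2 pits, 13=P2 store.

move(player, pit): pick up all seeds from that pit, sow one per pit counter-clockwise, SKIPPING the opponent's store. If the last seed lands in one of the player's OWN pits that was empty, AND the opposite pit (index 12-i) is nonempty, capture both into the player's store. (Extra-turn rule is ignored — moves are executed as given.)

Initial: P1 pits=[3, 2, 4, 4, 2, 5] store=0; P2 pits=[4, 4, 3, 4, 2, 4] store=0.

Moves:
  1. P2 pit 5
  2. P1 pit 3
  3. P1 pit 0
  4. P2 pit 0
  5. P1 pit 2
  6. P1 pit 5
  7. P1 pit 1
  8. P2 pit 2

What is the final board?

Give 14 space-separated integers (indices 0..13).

Move 1: P2 pit5 -> P1=[4,3,5,4,2,5](0) P2=[4,4,3,4,2,0](1)
Move 2: P1 pit3 -> P1=[4,3,5,0,3,6](1) P2=[5,4,3,4,2,0](1)
Move 3: P1 pit0 -> P1=[0,4,6,1,4,6](1) P2=[5,4,3,4,2,0](1)
Move 4: P2 pit0 -> P1=[0,4,6,1,4,6](1) P2=[0,5,4,5,3,1](1)
Move 5: P1 pit2 -> P1=[0,4,0,2,5,7](2) P2=[1,6,4,5,3,1](1)
Move 6: P1 pit5 -> P1=[0,4,0,2,5,0](3) P2=[2,7,5,6,4,2](1)
Move 7: P1 pit1 -> P1=[0,0,1,3,6,0](6) P2=[0,7,5,6,4,2](1)
Move 8: P2 pit2 -> P1=[1,0,1,3,6,0](6) P2=[0,7,0,7,5,3](2)

Answer: 1 0 1 3 6 0 6 0 7 0 7 5 3 2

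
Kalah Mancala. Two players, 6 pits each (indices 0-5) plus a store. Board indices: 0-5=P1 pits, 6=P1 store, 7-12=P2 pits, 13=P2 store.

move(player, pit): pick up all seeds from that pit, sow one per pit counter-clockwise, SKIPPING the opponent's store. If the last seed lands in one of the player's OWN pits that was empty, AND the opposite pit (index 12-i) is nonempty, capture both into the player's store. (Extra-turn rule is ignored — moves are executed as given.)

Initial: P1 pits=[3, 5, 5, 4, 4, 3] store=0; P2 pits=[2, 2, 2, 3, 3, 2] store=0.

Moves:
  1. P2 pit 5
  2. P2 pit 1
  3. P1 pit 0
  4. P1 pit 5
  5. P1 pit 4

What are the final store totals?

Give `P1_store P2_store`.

Move 1: P2 pit5 -> P1=[4,5,5,4,4,3](0) P2=[2,2,2,3,3,0](1)
Move 2: P2 pit1 -> P1=[4,5,5,4,4,3](0) P2=[2,0,3,4,3,0](1)
Move 3: P1 pit0 -> P1=[0,6,6,5,5,3](0) P2=[2,0,3,4,3,0](1)
Move 4: P1 pit5 -> P1=[0,6,6,5,5,0](1) P2=[3,1,3,4,3,0](1)
Move 5: P1 pit4 -> P1=[0,6,6,5,0,1](2) P2=[4,2,4,4,3,0](1)

Answer: 2 1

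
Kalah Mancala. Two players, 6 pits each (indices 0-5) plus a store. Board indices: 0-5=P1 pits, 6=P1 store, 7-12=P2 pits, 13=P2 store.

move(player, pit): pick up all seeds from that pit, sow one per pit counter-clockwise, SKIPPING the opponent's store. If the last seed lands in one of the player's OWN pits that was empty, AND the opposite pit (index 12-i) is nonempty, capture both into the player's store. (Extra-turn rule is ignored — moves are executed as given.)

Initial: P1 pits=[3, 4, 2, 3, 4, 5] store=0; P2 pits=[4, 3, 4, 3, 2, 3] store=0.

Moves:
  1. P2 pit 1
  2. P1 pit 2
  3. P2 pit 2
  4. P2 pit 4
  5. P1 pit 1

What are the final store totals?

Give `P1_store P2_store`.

Move 1: P2 pit1 -> P1=[3,4,2,3,4,5](0) P2=[4,0,5,4,3,3](0)
Move 2: P1 pit2 -> P1=[3,4,0,4,5,5](0) P2=[4,0,5,4,3,3](0)
Move 3: P2 pit2 -> P1=[4,4,0,4,5,5](0) P2=[4,0,0,5,4,4](1)
Move 4: P2 pit4 -> P1=[5,5,0,4,5,5](0) P2=[4,0,0,5,0,5](2)
Move 5: P1 pit1 -> P1=[5,0,1,5,6,6](1) P2=[4,0,0,5,0,5](2)

Answer: 1 2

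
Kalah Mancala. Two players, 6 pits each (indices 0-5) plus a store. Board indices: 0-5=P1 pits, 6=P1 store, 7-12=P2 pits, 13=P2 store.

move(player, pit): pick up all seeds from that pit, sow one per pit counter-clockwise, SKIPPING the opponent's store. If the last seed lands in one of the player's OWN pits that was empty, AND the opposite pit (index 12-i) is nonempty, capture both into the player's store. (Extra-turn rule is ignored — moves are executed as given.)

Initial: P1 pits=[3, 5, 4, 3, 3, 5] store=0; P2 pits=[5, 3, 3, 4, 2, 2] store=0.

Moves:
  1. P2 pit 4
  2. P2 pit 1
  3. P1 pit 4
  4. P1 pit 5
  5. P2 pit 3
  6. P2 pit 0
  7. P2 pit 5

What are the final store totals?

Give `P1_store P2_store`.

Answer: 2 10

Derivation:
Move 1: P2 pit4 -> P1=[3,5,4,3,3,5](0) P2=[5,3,3,4,0,3](1)
Move 2: P2 pit1 -> P1=[3,0,4,3,3,5](0) P2=[5,0,4,5,0,3](7)
Move 3: P1 pit4 -> P1=[3,0,4,3,0,6](1) P2=[6,0,4,5,0,3](7)
Move 4: P1 pit5 -> P1=[3,0,4,3,0,0](2) P2=[7,1,5,6,1,3](7)
Move 5: P2 pit3 -> P1=[4,1,5,3,0,0](2) P2=[7,1,5,0,2,4](8)
Move 6: P2 pit0 -> P1=[5,1,5,3,0,0](2) P2=[0,2,6,1,3,5](9)
Move 7: P2 pit5 -> P1=[6,2,6,4,0,0](2) P2=[0,2,6,1,3,0](10)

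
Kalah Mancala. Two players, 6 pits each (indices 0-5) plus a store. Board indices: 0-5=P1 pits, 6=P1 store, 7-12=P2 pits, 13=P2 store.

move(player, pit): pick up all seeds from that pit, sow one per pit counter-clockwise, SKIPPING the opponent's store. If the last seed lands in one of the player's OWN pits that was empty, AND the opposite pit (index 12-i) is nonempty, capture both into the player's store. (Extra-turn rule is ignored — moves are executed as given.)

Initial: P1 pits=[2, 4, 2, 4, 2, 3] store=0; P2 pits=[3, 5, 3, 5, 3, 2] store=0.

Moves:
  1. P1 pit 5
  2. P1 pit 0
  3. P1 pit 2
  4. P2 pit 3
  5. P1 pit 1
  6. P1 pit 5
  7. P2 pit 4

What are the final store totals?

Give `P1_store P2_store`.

Move 1: P1 pit5 -> P1=[2,4,2,4,2,0](1) P2=[4,6,3,5,3,2](0)
Move 2: P1 pit0 -> P1=[0,5,3,4,2,0](1) P2=[4,6,3,5,3,2](0)
Move 3: P1 pit2 -> P1=[0,5,0,5,3,0](6) P2=[0,6,3,5,3,2](0)
Move 4: P2 pit3 -> P1=[1,6,0,5,3,0](6) P2=[0,6,3,0,4,3](1)
Move 5: P1 pit1 -> P1=[1,0,1,6,4,1](7) P2=[1,6,3,0,4,3](1)
Move 6: P1 pit5 -> P1=[1,0,1,6,4,0](8) P2=[1,6,3,0,4,3](1)
Move 7: P2 pit4 -> P1=[2,1,1,6,4,0](8) P2=[1,6,3,0,0,4](2)

Answer: 8 2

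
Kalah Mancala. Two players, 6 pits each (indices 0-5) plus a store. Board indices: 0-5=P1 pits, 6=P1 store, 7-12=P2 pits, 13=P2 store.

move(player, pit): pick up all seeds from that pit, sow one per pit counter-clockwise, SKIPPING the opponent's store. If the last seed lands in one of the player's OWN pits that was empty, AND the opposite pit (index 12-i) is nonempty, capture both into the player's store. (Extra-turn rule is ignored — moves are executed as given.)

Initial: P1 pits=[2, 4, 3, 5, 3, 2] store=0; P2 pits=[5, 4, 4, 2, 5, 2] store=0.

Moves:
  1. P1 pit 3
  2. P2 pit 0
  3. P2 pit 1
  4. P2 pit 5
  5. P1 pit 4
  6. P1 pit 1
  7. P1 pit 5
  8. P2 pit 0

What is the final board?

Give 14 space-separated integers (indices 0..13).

Answer: 4 0 5 1 1 0 4 0 3 8 5 7 0 3

Derivation:
Move 1: P1 pit3 -> P1=[2,4,3,0,4,3](1) P2=[6,5,4,2,5,2](0)
Move 2: P2 pit0 -> P1=[2,4,3,0,4,3](1) P2=[0,6,5,3,6,3](1)
Move 3: P2 pit1 -> P1=[3,4,3,0,4,3](1) P2=[0,0,6,4,7,4](2)
Move 4: P2 pit5 -> P1=[4,5,4,0,4,3](1) P2=[0,0,6,4,7,0](3)
Move 5: P1 pit4 -> P1=[4,5,4,0,0,4](2) P2=[1,1,6,4,7,0](3)
Move 6: P1 pit1 -> P1=[4,0,5,1,1,5](3) P2=[1,1,6,4,7,0](3)
Move 7: P1 pit5 -> P1=[4,0,5,1,1,0](4) P2=[2,2,7,5,7,0](3)
Move 8: P2 pit0 -> P1=[4,0,5,1,1,0](4) P2=[0,3,8,5,7,0](3)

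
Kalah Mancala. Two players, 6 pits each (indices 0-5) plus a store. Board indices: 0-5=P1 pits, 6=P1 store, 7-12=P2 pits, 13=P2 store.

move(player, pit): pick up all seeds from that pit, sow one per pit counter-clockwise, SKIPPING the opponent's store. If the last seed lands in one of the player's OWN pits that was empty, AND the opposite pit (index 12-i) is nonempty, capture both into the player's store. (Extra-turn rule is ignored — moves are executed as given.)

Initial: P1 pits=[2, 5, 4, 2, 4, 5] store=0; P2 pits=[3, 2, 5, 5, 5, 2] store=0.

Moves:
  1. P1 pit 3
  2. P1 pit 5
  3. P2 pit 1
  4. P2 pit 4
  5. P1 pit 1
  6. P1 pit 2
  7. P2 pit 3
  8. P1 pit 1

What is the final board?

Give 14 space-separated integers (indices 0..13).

Move 1: P1 pit3 -> P1=[2,5,4,0,5,6](0) P2=[3,2,5,5,5,2](0)
Move 2: P1 pit5 -> P1=[2,5,4,0,5,0](1) P2=[4,3,6,6,6,2](0)
Move 3: P2 pit1 -> P1=[2,5,4,0,5,0](1) P2=[4,0,7,7,7,2](0)
Move 4: P2 pit4 -> P1=[3,6,5,1,6,0](1) P2=[4,0,7,7,0,3](1)
Move 5: P1 pit1 -> P1=[3,0,6,2,7,1](2) P2=[5,0,7,7,0,3](1)
Move 6: P1 pit2 -> P1=[3,0,0,3,8,2](3) P2=[6,1,7,7,0,3](1)
Move 7: P2 pit3 -> P1=[4,1,1,4,8,2](3) P2=[6,1,7,0,1,4](2)
Move 8: P1 pit1 -> P1=[4,0,2,4,8,2](3) P2=[6,1,7,0,1,4](2)

Answer: 4 0 2 4 8 2 3 6 1 7 0 1 4 2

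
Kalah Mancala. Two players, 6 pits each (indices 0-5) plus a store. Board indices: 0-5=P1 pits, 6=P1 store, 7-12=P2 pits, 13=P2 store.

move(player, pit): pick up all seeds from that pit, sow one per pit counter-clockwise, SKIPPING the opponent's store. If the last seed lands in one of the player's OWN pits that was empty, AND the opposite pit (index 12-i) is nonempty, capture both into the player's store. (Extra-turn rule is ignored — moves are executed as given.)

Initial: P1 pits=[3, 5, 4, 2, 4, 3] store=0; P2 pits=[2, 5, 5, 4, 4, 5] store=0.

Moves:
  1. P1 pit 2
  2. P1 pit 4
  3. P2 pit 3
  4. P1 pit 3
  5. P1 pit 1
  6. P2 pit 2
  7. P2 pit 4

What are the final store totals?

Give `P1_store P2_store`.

Move 1: P1 pit2 -> P1=[3,5,0,3,5,4](1) P2=[2,5,5,4,4,5](0)
Move 2: P1 pit4 -> P1=[3,5,0,3,0,5](2) P2=[3,6,6,4,4,5](0)
Move 3: P2 pit3 -> P1=[4,5,0,3,0,5](2) P2=[3,6,6,0,5,6](1)
Move 4: P1 pit3 -> P1=[4,5,0,0,1,6](3) P2=[3,6,6,0,5,6](1)
Move 5: P1 pit1 -> P1=[4,0,1,1,2,7](4) P2=[3,6,6,0,5,6](1)
Move 6: P2 pit2 -> P1=[5,1,1,1,2,7](4) P2=[3,6,0,1,6,7](2)
Move 7: P2 pit4 -> P1=[6,2,2,2,2,7](4) P2=[3,6,0,1,0,8](3)

Answer: 4 3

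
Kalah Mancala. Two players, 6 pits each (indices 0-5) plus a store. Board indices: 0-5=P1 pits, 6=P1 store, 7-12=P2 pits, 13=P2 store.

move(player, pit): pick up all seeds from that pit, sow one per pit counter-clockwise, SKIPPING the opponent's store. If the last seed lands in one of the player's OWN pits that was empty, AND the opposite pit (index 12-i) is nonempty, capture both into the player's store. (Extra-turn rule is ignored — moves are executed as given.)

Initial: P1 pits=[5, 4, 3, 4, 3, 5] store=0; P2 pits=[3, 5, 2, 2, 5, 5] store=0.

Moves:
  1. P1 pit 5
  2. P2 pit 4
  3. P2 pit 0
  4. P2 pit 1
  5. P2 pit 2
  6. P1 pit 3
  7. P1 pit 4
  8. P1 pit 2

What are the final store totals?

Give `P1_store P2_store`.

Move 1: P1 pit5 -> P1=[5,4,3,4,3,0](1) P2=[4,6,3,3,5,5](0)
Move 2: P2 pit4 -> P1=[6,5,4,4,3,0](1) P2=[4,6,3,3,0,6](1)
Move 3: P2 pit0 -> P1=[6,0,4,4,3,0](1) P2=[0,7,4,4,0,6](7)
Move 4: P2 pit1 -> P1=[7,1,4,4,3,0](1) P2=[0,0,5,5,1,7](8)
Move 5: P2 pit2 -> P1=[8,1,4,4,3,0](1) P2=[0,0,0,6,2,8](9)
Move 6: P1 pit3 -> P1=[8,1,4,0,4,1](2) P2=[1,0,0,6,2,8](9)
Move 7: P1 pit4 -> P1=[8,1,4,0,0,2](3) P2=[2,1,0,6,2,8](9)
Move 8: P1 pit2 -> P1=[8,1,0,1,1,3](4) P2=[2,1,0,6,2,8](9)

Answer: 4 9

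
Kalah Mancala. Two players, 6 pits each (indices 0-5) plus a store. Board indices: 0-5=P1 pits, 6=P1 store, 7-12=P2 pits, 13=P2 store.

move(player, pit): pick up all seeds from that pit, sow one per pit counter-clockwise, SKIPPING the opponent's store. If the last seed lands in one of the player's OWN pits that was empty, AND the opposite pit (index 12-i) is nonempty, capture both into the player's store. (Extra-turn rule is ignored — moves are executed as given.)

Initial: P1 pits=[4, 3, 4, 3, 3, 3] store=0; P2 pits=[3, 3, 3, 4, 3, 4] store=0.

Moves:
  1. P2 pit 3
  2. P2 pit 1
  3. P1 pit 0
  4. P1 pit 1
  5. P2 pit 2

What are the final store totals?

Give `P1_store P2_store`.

Answer: 0 2

Derivation:
Move 1: P2 pit3 -> P1=[5,3,4,3,3,3](0) P2=[3,3,3,0,4,5](1)
Move 2: P2 pit1 -> P1=[5,3,4,3,3,3](0) P2=[3,0,4,1,5,5](1)
Move 3: P1 pit0 -> P1=[0,4,5,4,4,4](0) P2=[3,0,4,1,5,5](1)
Move 4: P1 pit1 -> P1=[0,0,6,5,5,5](0) P2=[3,0,4,1,5,5](1)
Move 5: P2 pit2 -> P1=[0,0,6,5,5,5](0) P2=[3,0,0,2,6,6](2)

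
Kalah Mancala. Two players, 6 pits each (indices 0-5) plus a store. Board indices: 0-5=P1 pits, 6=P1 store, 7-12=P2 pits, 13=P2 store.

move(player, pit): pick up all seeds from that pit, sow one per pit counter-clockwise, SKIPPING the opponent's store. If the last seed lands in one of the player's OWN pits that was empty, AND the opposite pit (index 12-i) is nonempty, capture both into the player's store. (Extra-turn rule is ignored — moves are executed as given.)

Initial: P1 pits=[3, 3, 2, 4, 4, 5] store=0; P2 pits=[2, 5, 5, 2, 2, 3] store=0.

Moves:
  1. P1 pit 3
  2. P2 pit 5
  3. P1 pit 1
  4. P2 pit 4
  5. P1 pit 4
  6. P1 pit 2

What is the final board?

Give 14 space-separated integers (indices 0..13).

Move 1: P1 pit3 -> P1=[3,3,2,0,5,6](1) P2=[3,5,5,2,2,3](0)
Move 2: P2 pit5 -> P1=[4,4,2,0,5,6](1) P2=[3,5,5,2,2,0](1)
Move 3: P1 pit1 -> P1=[4,0,3,1,6,7](1) P2=[3,5,5,2,2,0](1)
Move 4: P2 pit4 -> P1=[4,0,3,1,6,7](1) P2=[3,5,5,2,0,1](2)
Move 5: P1 pit4 -> P1=[4,0,3,1,0,8](2) P2=[4,6,6,3,0,1](2)
Move 6: P1 pit2 -> P1=[4,0,0,2,1,9](2) P2=[4,6,6,3,0,1](2)

Answer: 4 0 0 2 1 9 2 4 6 6 3 0 1 2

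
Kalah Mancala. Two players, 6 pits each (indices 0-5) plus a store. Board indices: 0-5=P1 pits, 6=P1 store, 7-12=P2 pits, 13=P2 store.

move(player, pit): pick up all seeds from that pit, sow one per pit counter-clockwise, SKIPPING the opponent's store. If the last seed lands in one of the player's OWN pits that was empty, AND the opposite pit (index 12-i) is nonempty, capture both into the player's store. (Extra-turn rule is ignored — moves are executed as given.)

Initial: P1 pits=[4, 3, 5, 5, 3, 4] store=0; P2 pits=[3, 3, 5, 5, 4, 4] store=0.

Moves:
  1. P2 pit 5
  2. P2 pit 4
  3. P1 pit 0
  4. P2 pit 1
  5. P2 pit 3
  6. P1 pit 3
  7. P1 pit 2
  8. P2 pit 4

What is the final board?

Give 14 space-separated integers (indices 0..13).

Move 1: P2 pit5 -> P1=[5,4,6,5,3,4](0) P2=[3,3,5,5,4,0](1)
Move 2: P2 pit4 -> P1=[6,5,6,5,3,4](0) P2=[3,3,5,5,0,1](2)
Move 3: P1 pit0 -> P1=[0,6,7,6,4,5](1) P2=[3,3,5,5,0,1](2)
Move 4: P2 pit1 -> P1=[0,0,7,6,4,5](1) P2=[3,0,6,6,0,1](9)
Move 5: P2 pit3 -> P1=[1,1,8,6,4,5](1) P2=[3,0,6,0,1,2](10)
Move 6: P1 pit3 -> P1=[1,1,8,0,5,6](2) P2=[4,1,7,0,1,2](10)
Move 7: P1 pit2 -> P1=[1,1,0,1,6,7](3) P2=[5,2,8,1,1,2](10)
Move 8: P2 pit4 -> P1=[1,1,0,1,6,7](3) P2=[5,2,8,1,0,3](10)

Answer: 1 1 0 1 6 7 3 5 2 8 1 0 3 10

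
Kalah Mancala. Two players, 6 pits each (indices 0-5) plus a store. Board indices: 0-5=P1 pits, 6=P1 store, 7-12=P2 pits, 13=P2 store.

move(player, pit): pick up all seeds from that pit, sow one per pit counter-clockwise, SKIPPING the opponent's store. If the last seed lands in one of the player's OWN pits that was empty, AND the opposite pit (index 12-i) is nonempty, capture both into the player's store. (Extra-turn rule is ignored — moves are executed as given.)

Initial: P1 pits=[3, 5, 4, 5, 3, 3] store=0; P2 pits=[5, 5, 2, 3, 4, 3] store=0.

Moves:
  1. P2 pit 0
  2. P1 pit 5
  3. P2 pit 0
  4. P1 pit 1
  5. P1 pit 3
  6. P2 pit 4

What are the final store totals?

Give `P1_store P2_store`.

Answer: 3 1

Derivation:
Move 1: P2 pit0 -> P1=[3,5,4,5,3,3](0) P2=[0,6,3,4,5,4](0)
Move 2: P1 pit5 -> P1=[3,5,4,5,3,0](1) P2=[1,7,3,4,5,4](0)
Move 3: P2 pit0 -> P1=[3,5,4,5,3,0](1) P2=[0,8,3,4,5,4](0)
Move 4: P1 pit1 -> P1=[3,0,5,6,4,1](2) P2=[0,8,3,4,5,4](0)
Move 5: P1 pit3 -> P1=[3,0,5,0,5,2](3) P2=[1,9,4,4,5,4](0)
Move 6: P2 pit4 -> P1=[4,1,6,0,5,2](3) P2=[1,9,4,4,0,5](1)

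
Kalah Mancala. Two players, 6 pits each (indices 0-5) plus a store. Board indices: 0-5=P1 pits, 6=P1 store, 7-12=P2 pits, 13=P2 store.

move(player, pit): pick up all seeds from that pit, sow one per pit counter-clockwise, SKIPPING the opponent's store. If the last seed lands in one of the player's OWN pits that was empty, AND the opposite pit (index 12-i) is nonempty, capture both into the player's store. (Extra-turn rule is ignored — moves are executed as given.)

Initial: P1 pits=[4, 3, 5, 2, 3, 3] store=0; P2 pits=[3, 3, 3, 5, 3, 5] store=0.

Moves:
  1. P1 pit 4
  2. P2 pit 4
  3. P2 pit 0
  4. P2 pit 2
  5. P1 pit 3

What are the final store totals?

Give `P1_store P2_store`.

Move 1: P1 pit4 -> P1=[4,3,5,2,0,4](1) P2=[4,3,3,5,3,5](0)
Move 2: P2 pit4 -> P1=[5,3,5,2,0,4](1) P2=[4,3,3,5,0,6](1)
Move 3: P2 pit0 -> P1=[5,0,5,2,0,4](1) P2=[0,4,4,6,0,6](5)
Move 4: P2 pit2 -> P1=[5,0,5,2,0,4](1) P2=[0,4,0,7,1,7](6)
Move 5: P1 pit3 -> P1=[5,0,5,0,1,5](1) P2=[0,4,0,7,1,7](6)

Answer: 1 6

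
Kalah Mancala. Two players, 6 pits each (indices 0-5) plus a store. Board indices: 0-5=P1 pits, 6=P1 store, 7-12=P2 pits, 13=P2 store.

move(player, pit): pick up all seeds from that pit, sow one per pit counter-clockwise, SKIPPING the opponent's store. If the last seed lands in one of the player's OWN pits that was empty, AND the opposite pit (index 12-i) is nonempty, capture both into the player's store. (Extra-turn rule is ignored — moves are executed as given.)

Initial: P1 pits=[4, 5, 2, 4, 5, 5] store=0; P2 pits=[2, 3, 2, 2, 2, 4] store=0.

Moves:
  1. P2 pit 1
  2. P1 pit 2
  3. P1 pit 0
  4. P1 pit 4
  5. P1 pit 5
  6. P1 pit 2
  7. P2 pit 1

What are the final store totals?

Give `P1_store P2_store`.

Answer: 2 0

Derivation:
Move 1: P2 pit1 -> P1=[4,5,2,4,5,5](0) P2=[2,0,3,3,3,4](0)
Move 2: P1 pit2 -> P1=[4,5,0,5,6,5](0) P2=[2,0,3,3,3,4](0)
Move 3: P1 pit0 -> P1=[0,6,1,6,7,5](0) P2=[2,0,3,3,3,4](0)
Move 4: P1 pit4 -> P1=[0,6,1,6,0,6](1) P2=[3,1,4,4,4,4](0)
Move 5: P1 pit5 -> P1=[0,6,1,6,0,0](2) P2=[4,2,5,5,5,4](0)
Move 6: P1 pit2 -> P1=[0,6,0,7,0,0](2) P2=[4,2,5,5,5,4](0)
Move 7: P2 pit1 -> P1=[0,6,0,7,0,0](2) P2=[4,0,6,6,5,4](0)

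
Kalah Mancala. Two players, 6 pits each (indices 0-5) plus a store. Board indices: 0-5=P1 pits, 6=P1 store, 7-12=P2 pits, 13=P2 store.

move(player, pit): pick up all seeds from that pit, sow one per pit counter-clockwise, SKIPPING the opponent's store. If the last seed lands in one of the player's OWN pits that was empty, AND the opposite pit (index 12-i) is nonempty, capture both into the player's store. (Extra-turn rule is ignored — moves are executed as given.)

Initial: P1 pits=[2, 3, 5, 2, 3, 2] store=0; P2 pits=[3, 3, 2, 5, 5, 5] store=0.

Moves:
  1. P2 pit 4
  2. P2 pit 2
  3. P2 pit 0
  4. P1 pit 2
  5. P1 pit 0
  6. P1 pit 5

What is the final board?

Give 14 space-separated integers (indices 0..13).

Move 1: P2 pit4 -> P1=[3,4,6,2,3,2](0) P2=[3,3,2,5,0,6](1)
Move 2: P2 pit2 -> P1=[3,0,6,2,3,2](0) P2=[3,3,0,6,0,6](6)
Move 3: P2 pit0 -> P1=[3,0,6,2,3,2](0) P2=[0,4,1,7,0,6](6)
Move 4: P1 pit2 -> P1=[3,0,0,3,4,3](1) P2=[1,5,1,7,0,6](6)
Move 5: P1 pit0 -> P1=[0,1,1,4,4,3](1) P2=[1,5,1,7,0,6](6)
Move 6: P1 pit5 -> P1=[0,1,1,4,4,0](2) P2=[2,6,1,7,0,6](6)

Answer: 0 1 1 4 4 0 2 2 6 1 7 0 6 6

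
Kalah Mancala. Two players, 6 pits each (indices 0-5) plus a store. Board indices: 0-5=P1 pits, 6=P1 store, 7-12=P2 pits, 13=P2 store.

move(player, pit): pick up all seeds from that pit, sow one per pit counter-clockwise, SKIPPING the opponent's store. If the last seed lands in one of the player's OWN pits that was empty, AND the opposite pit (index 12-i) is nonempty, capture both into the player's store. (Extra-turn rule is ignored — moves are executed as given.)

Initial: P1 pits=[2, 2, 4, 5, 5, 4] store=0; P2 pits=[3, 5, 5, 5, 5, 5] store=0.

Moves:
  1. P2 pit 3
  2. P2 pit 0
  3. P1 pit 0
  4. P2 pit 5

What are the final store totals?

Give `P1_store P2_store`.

Answer: 0 7

Derivation:
Move 1: P2 pit3 -> P1=[3,3,4,5,5,4](0) P2=[3,5,5,0,6,6](1)
Move 2: P2 pit0 -> P1=[3,3,0,5,5,4](0) P2=[0,6,6,0,6,6](6)
Move 3: P1 pit0 -> P1=[0,4,1,6,5,4](0) P2=[0,6,6,0,6,6](6)
Move 4: P2 pit5 -> P1=[1,5,2,7,6,4](0) P2=[0,6,6,0,6,0](7)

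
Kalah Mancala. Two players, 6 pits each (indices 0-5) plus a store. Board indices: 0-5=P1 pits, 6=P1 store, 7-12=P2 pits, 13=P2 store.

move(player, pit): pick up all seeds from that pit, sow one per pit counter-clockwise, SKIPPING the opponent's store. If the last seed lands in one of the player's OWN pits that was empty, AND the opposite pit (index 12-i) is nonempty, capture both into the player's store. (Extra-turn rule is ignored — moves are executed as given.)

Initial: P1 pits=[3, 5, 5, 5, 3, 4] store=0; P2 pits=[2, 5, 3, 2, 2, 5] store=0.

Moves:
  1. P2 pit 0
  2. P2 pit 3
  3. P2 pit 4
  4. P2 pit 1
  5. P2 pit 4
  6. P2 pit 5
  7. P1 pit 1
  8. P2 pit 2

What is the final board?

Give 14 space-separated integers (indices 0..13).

Answer: 7 0 7 7 1 6 1 2 0 0 2 1 1 9

Derivation:
Move 1: P2 pit0 -> P1=[3,5,5,5,3,4](0) P2=[0,6,4,2,2,5](0)
Move 2: P2 pit3 -> P1=[3,5,5,5,3,4](0) P2=[0,6,4,0,3,6](0)
Move 3: P2 pit4 -> P1=[4,5,5,5,3,4](0) P2=[0,6,4,0,0,7](1)
Move 4: P2 pit1 -> P1=[5,5,5,5,3,4](0) P2=[0,0,5,1,1,8](2)
Move 5: P2 pit4 -> P1=[5,5,5,5,3,4](0) P2=[0,0,5,1,0,9](2)
Move 6: P2 pit5 -> P1=[6,6,6,6,0,5](0) P2=[1,0,5,1,0,0](8)
Move 7: P1 pit1 -> P1=[6,0,7,7,1,6](1) P2=[2,0,5,1,0,0](8)
Move 8: P2 pit2 -> P1=[7,0,7,7,1,6](1) P2=[2,0,0,2,1,1](9)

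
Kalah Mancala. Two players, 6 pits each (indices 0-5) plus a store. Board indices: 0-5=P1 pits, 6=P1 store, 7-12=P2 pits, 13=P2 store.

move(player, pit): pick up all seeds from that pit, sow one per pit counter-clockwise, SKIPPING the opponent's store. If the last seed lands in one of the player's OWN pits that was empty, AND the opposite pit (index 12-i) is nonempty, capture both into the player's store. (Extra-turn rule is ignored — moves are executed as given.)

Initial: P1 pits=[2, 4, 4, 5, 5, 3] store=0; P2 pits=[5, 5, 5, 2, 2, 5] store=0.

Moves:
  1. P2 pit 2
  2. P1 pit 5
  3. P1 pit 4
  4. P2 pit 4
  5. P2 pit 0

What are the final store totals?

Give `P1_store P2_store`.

Move 1: P2 pit2 -> P1=[3,4,4,5,5,3](0) P2=[5,5,0,3,3,6](1)
Move 2: P1 pit5 -> P1=[3,4,4,5,5,0](1) P2=[6,6,0,3,3,6](1)
Move 3: P1 pit4 -> P1=[3,4,4,5,0,1](2) P2=[7,7,1,3,3,6](1)
Move 4: P2 pit4 -> P1=[4,4,4,5,0,1](2) P2=[7,7,1,3,0,7](2)
Move 5: P2 pit0 -> P1=[5,4,4,5,0,1](2) P2=[0,8,2,4,1,8](3)

Answer: 2 3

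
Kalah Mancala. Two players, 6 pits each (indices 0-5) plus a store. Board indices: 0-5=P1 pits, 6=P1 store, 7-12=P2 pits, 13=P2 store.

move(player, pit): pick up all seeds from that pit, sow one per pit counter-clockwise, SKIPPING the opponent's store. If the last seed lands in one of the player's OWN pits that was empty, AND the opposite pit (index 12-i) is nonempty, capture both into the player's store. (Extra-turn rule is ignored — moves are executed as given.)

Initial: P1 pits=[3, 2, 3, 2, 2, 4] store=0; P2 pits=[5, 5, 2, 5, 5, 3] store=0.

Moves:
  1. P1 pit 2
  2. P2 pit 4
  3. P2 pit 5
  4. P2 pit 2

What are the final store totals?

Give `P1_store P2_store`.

Move 1: P1 pit2 -> P1=[3,2,0,3,3,5](0) P2=[5,5,2,5,5,3](0)
Move 2: P2 pit4 -> P1=[4,3,1,3,3,5](0) P2=[5,5,2,5,0,4](1)
Move 3: P2 pit5 -> P1=[5,4,2,3,3,5](0) P2=[5,5,2,5,0,0](2)
Move 4: P2 pit2 -> P1=[5,0,2,3,3,5](0) P2=[5,5,0,6,0,0](7)

Answer: 0 7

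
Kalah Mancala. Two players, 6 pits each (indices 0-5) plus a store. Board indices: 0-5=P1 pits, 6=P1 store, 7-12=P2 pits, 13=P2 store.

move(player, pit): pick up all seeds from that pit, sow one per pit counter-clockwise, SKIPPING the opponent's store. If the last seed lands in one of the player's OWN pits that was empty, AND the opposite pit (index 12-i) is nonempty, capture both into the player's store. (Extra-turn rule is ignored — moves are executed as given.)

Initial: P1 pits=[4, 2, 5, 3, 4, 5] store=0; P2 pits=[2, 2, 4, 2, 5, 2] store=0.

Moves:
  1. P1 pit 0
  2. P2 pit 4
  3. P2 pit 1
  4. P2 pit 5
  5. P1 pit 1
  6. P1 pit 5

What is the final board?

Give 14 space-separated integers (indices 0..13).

Move 1: P1 pit0 -> P1=[0,3,6,4,5,5](0) P2=[2,2,4,2,5,2](0)
Move 2: P2 pit4 -> P1=[1,4,7,4,5,5](0) P2=[2,2,4,2,0,3](1)
Move 3: P2 pit1 -> P1=[1,4,7,4,5,5](0) P2=[2,0,5,3,0,3](1)
Move 4: P2 pit5 -> P1=[2,5,7,4,5,5](0) P2=[2,0,5,3,0,0](2)
Move 5: P1 pit1 -> P1=[2,0,8,5,6,6](1) P2=[2,0,5,3,0,0](2)
Move 6: P1 pit5 -> P1=[2,0,8,5,6,0](2) P2=[3,1,6,4,1,0](2)

Answer: 2 0 8 5 6 0 2 3 1 6 4 1 0 2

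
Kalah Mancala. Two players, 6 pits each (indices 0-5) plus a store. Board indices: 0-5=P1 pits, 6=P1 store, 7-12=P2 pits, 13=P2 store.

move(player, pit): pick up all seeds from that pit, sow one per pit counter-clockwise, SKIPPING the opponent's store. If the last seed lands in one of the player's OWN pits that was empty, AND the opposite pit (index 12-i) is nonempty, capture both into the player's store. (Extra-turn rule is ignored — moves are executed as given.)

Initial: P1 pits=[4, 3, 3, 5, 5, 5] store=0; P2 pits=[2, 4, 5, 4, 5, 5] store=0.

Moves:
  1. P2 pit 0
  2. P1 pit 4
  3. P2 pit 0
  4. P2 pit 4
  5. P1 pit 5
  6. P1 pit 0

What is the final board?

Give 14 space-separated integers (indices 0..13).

Answer: 0 5 5 6 1 0 4 0 8 8 5 1 6 1

Derivation:
Move 1: P2 pit0 -> P1=[4,3,3,5,5,5](0) P2=[0,5,6,4,5,5](0)
Move 2: P1 pit4 -> P1=[4,3,3,5,0,6](1) P2=[1,6,7,4,5,5](0)
Move 3: P2 pit0 -> P1=[4,3,3,5,0,6](1) P2=[0,7,7,4,5,5](0)
Move 4: P2 pit4 -> P1=[5,4,4,5,0,6](1) P2=[0,7,7,4,0,6](1)
Move 5: P1 pit5 -> P1=[5,4,4,5,0,0](2) P2=[1,8,8,5,1,6](1)
Move 6: P1 pit0 -> P1=[0,5,5,6,1,0](4) P2=[0,8,8,5,1,6](1)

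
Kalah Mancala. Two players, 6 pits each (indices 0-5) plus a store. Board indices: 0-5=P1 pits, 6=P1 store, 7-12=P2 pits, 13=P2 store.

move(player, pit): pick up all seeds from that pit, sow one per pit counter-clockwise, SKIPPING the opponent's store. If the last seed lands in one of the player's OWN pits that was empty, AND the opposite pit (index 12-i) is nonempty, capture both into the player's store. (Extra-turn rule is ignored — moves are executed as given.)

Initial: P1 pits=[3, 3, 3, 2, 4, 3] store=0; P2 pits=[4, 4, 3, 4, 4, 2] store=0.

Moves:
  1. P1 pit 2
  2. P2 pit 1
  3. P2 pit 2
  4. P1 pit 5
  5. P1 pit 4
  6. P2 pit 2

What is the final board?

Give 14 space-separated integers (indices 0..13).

Answer: 3 3 0 3 0 1 2 6 2 0 7 7 4 1

Derivation:
Move 1: P1 pit2 -> P1=[3,3,0,3,5,4](0) P2=[4,4,3,4,4,2](0)
Move 2: P2 pit1 -> P1=[3,3,0,3,5,4](0) P2=[4,0,4,5,5,3](0)
Move 3: P2 pit2 -> P1=[3,3,0,3,5,4](0) P2=[4,0,0,6,6,4](1)
Move 4: P1 pit5 -> P1=[3,3,0,3,5,0](1) P2=[5,1,1,6,6,4](1)
Move 5: P1 pit4 -> P1=[3,3,0,3,0,1](2) P2=[6,2,2,6,6,4](1)
Move 6: P2 pit2 -> P1=[3,3,0,3,0,1](2) P2=[6,2,0,7,7,4](1)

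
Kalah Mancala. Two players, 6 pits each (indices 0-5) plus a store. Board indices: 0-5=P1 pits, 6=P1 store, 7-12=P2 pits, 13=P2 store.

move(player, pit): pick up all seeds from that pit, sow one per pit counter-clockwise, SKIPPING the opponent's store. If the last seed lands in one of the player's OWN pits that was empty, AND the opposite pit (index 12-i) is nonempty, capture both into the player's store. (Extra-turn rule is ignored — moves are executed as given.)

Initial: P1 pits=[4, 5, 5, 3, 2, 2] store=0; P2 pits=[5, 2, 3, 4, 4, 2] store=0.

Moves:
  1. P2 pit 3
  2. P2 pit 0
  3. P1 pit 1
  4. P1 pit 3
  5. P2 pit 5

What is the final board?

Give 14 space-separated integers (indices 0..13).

Answer: 6 1 7 0 4 4 2 1 3 4 1 6 0 2

Derivation:
Move 1: P2 pit3 -> P1=[5,5,5,3,2,2](0) P2=[5,2,3,0,5,3](1)
Move 2: P2 pit0 -> P1=[5,5,5,3,2,2](0) P2=[0,3,4,1,6,4](1)
Move 3: P1 pit1 -> P1=[5,0,6,4,3,3](1) P2=[0,3,4,1,6,4](1)
Move 4: P1 pit3 -> P1=[5,0,6,0,4,4](2) P2=[1,3,4,1,6,4](1)
Move 5: P2 pit5 -> P1=[6,1,7,0,4,4](2) P2=[1,3,4,1,6,0](2)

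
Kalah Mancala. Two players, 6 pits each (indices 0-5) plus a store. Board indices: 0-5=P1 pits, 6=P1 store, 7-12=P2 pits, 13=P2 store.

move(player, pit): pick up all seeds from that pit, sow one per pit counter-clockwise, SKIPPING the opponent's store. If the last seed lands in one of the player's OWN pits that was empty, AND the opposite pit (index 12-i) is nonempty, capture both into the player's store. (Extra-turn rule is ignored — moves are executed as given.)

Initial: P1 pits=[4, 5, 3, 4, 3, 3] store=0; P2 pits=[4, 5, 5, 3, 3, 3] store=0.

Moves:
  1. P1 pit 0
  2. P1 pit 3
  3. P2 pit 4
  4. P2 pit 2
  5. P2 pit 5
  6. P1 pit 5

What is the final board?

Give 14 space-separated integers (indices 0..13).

Answer: 3 7 5 1 5 0 2 6 7 1 4 1 0 3

Derivation:
Move 1: P1 pit0 -> P1=[0,6,4,5,4,3](0) P2=[4,5,5,3,3,3](0)
Move 2: P1 pit3 -> P1=[0,6,4,0,5,4](1) P2=[5,6,5,3,3,3](0)
Move 3: P2 pit4 -> P1=[1,6,4,0,5,4](1) P2=[5,6,5,3,0,4](1)
Move 4: P2 pit2 -> P1=[2,6,4,0,5,4](1) P2=[5,6,0,4,1,5](2)
Move 5: P2 pit5 -> P1=[3,7,5,1,5,4](1) P2=[5,6,0,4,1,0](3)
Move 6: P1 pit5 -> P1=[3,7,5,1,5,0](2) P2=[6,7,1,4,1,0](3)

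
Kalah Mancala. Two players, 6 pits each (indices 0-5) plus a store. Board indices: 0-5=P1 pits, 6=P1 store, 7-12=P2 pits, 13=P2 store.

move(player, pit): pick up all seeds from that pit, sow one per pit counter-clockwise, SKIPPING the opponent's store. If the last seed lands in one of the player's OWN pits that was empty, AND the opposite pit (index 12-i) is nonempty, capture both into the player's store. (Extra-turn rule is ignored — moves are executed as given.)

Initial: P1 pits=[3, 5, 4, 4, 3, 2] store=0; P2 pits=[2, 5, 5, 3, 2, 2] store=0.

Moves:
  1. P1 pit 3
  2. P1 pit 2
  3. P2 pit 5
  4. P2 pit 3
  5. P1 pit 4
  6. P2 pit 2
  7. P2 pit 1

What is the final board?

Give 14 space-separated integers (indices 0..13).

Move 1: P1 pit3 -> P1=[3,5,4,0,4,3](1) P2=[3,5,5,3,2,2](0)
Move 2: P1 pit2 -> P1=[3,5,0,1,5,4](2) P2=[3,5,5,3,2,2](0)
Move 3: P2 pit5 -> P1=[4,5,0,1,5,4](2) P2=[3,5,5,3,2,0](1)
Move 4: P2 pit3 -> P1=[4,5,0,1,5,4](2) P2=[3,5,5,0,3,1](2)
Move 5: P1 pit4 -> P1=[4,5,0,1,0,5](3) P2=[4,6,6,0,3,1](2)
Move 6: P2 pit2 -> P1=[5,6,0,1,0,5](3) P2=[4,6,0,1,4,2](3)
Move 7: P2 pit1 -> P1=[6,6,0,1,0,5](3) P2=[4,0,1,2,5,3](4)

Answer: 6 6 0 1 0 5 3 4 0 1 2 5 3 4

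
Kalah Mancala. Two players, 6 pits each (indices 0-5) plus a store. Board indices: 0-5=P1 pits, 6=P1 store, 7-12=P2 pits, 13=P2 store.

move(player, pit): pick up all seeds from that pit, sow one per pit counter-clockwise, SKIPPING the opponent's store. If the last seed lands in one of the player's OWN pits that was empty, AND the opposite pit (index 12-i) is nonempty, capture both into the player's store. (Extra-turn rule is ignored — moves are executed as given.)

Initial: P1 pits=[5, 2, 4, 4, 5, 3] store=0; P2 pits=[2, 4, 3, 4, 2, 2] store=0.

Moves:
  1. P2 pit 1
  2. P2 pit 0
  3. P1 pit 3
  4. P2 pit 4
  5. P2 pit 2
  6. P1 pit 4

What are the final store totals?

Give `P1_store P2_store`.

Move 1: P2 pit1 -> P1=[5,2,4,4,5,3](0) P2=[2,0,4,5,3,3](0)
Move 2: P2 pit0 -> P1=[5,2,4,4,5,3](0) P2=[0,1,5,5,3,3](0)
Move 3: P1 pit3 -> P1=[5,2,4,0,6,4](1) P2=[1,1,5,5,3,3](0)
Move 4: P2 pit4 -> P1=[6,2,4,0,6,4](1) P2=[1,1,5,5,0,4](1)
Move 5: P2 pit2 -> P1=[7,2,4,0,6,4](1) P2=[1,1,0,6,1,5](2)
Move 6: P1 pit4 -> P1=[7,2,4,0,0,5](2) P2=[2,2,1,7,1,5](2)

Answer: 2 2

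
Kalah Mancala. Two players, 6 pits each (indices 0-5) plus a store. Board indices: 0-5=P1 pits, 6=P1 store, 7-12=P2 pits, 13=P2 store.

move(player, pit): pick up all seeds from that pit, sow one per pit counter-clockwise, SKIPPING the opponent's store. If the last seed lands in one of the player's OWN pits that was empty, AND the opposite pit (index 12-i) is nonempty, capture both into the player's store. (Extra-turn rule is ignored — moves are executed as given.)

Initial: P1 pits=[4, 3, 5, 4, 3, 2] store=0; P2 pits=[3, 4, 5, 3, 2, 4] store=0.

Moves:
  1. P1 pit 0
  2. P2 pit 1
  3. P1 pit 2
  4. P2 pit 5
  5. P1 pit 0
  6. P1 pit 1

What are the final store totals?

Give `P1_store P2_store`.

Answer: 2 1

Derivation:
Move 1: P1 pit0 -> P1=[0,4,6,5,4,2](0) P2=[3,4,5,3,2,4](0)
Move 2: P2 pit1 -> P1=[0,4,6,5,4,2](0) P2=[3,0,6,4,3,5](0)
Move 3: P1 pit2 -> P1=[0,4,0,6,5,3](1) P2=[4,1,6,4,3,5](0)
Move 4: P2 pit5 -> P1=[1,5,1,7,5,3](1) P2=[4,1,6,4,3,0](1)
Move 5: P1 pit0 -> P1=[0,6,1,7,5,3](1) P2=[4,1,6,4,3,0](1)
Move 6: P1 pit1 -> P1=[0,0,2,8,6,4](2) P2=[5,1,6,4,3,0](1)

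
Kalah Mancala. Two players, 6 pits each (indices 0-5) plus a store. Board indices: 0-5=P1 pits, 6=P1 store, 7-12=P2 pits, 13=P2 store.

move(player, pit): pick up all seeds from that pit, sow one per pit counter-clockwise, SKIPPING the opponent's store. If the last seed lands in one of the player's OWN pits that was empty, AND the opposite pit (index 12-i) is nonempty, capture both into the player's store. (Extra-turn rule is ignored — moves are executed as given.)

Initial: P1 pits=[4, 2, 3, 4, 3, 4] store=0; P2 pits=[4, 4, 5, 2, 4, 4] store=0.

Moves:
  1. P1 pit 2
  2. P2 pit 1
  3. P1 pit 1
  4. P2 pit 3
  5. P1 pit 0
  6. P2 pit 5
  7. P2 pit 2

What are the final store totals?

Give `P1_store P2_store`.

Move 1: P1 pit2 -> P1=[4,2,0,5,4,5](0) P2=[4,4,5,2,4,4](0)
Move 2: P2 pit1 -> P1=[4,2,0,5,4,5](0) P2=[4,0,6,3,5,5](0)
Move 3: P1 pit1 -> P1=[4,0,1,6,4,5](0) P2=[4,0,6,3,5,5](0)
Move 4: P2 pit3 -> P1=[4,0,1,6,4,5](0) P2=[4,0,6,0,6,6](1)
Move 5: P1 pit0 -> P1=[0,1,2,7,5,5](0) P2=[4,0,6,0,6,6](1)
Move 6: P2 pit5 -> P1=[1,2,3,8,6,5](0) P2=[4,0,6,0,6,0](2)
Move 7: P2 pit2 -> P1=[2,3,3,8,6,5](0) P2=[4,0,0,1,7,1](3)

Answer: 0 3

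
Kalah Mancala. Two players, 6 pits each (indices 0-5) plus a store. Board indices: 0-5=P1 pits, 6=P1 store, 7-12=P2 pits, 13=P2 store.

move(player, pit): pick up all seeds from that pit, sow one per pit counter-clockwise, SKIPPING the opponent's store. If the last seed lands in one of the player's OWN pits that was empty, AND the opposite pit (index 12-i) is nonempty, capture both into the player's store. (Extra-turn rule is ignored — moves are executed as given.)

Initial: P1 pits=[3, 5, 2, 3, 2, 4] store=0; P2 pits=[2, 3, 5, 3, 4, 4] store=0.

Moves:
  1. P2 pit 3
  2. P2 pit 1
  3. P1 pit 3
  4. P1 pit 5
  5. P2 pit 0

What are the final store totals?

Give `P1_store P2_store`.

Move 1: P2 pit3 -> P1=[3,5,2,3,2,4](0) P2=[2,3,5,0,5,5](1)
Move 2: P2 pit1 -> P1=[3,5,2,3,2,4](0) P2=[2,0,6,1,6,5](1)
Move 3: P1 pit3 -> P1=[3,5,2,0,3,5](1) P2=[2,0,6,1,6,5](1)
Move 4: P1 pit5 -> P1=[3,5,2,0,3,0](2) P2=[3,1,7,2,6,5](1)
Move 5: P2 pit0 -> P1=[3,5,2,0,3,0](2) P2=[0,2,8,3,6,5](1)

Answer: 2 1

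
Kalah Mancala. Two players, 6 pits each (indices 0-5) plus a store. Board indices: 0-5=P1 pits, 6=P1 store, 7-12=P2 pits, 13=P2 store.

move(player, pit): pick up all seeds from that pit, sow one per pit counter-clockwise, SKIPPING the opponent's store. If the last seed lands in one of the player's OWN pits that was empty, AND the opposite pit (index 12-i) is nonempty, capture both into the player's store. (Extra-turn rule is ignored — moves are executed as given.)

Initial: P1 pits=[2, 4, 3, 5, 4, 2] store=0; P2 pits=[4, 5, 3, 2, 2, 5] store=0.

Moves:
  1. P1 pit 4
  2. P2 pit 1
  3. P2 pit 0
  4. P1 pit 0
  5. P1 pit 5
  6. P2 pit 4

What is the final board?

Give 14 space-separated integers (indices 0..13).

Answer: 1 6 4 6 0 0 2 1 2 5 4 0 8 2

Derivation:
Move 1: P1 pit4 -> P1=[2,4,3,5,0,3](1) P2=[5,6,3,2,2,5](0)
Move 2: P2 pit1 -> P1=[3,4,3,5,0,3](1) P2=[5,0,4,3,3,6](1)
Move 3: P2 pit0 -> P1=[3,4,3,5,0,3](1) P2=[0,1,5,4,4,7](1)
Move 4: P1 pit0 -> P1=[0,5,4,6,0,3](1) P2=[0,1,5,4,4,7](1)
Move 5: P1 pit5 -> P1=[0,5,4,6,0,0](2) P2=[1,2,5,4,4,7](1)
Move 6: P2 pit4 -> P1=[1,6,4,6,0,0](2) P2=[1,2,5,4,0,8](2)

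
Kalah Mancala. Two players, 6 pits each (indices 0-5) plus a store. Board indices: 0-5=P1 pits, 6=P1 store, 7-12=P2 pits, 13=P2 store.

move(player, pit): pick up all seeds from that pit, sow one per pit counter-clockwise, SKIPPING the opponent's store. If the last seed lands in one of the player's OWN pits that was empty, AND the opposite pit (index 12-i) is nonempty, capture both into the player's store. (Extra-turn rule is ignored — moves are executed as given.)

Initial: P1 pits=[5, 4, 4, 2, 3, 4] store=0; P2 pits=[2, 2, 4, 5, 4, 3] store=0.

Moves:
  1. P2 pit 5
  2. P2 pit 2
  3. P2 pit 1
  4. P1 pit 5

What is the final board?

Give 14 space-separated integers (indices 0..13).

Answer: 6 5 4 2 3 0 1 3 1 2 7 5 1 2

Derivation:
Move 1: P2 pit5 -> P1=[6,5,4,2,3,4](0) P2=[2,2,4,5,4,0](1)
Move 2: P2 pit2 -> P1=[6,5,4,2,3,4](0) P2=[2,2,0,6,5,1](2)
Move 3: P2 pit1 -> P1=[6,5,4,2,3,4](0) P2=[2,0,1,7,5,1](2)
Move 4: P1 pit5 -> P1=[6,5,4,2,3,0](1) P2=[3,1,2,7,5,1](2)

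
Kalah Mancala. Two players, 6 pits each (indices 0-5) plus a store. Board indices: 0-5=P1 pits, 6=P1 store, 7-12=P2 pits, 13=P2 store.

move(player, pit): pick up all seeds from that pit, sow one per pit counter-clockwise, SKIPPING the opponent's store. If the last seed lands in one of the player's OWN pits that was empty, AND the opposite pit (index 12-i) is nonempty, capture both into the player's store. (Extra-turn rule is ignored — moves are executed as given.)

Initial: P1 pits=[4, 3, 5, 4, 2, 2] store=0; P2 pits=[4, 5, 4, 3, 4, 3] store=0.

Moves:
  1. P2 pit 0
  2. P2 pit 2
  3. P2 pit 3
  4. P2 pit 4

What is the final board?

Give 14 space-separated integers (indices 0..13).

Answer: 7 5 6 5 3 2 0 0 6 0 0 0 6 3

Derivation:
Move 1: P2 pit0 -> P1=[4,3,5,4,2,2](0) P2=[0,6,5,4,5,3](0)
Move 2: P2 pit2 -> P1=[5,3,5,4,2,2](0) P2=[0,6,0,5,6,4](1)
Move 3: P2 pit3 -> P1=[6,4,5,4,2,2](0) P2=[0,6,0,0,7,5](2)
Move 4: P2 pit4 -> P1=[7,5,6,5,3,2](0) P2=[0,6,0,0,0,6](3)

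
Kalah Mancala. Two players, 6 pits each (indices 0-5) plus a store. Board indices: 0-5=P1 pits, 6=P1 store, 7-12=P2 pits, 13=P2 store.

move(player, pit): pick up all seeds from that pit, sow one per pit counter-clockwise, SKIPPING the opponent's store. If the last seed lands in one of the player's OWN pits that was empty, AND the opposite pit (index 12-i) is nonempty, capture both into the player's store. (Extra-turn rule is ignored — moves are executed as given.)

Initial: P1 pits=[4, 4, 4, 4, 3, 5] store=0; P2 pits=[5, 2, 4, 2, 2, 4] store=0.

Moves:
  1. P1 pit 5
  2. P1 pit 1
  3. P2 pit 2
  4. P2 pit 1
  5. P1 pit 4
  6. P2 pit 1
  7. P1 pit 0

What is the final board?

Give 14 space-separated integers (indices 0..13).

Move 1: P1 pit5 -> P1=[4,4,4,4,3,0](1) P2=[6,3,5,3,2,4](0)
Move 2: P1 pit1 -> P1=[4,0,5,5,4,0](8) P2=[0,3,5,3,2,4](0)
Move 3: P2 pit2 -> P1=[5,0,5,5,4,0](8) P2=[0,3,0,4,3,5](1)
Move 4: P2 pit1 -> P1=[5,0,5,5,4,0](8) P2=[0,0,1,5,4,5](1)
Move 5: P1 pit4 -> P1=[5,0,5,5,0,1](9) P2=[1,1,1,5,4,5](1)
Move 6: P2 pit1 -> P1=[5,0,5,5,0,1](9) P2=[1,0,2,5,4,5](1)
Move 7: P1 pit0 -> P1=[0,1,6,6,1,2](9) P2=[1,0,2,5,4,5](1)

Answer: 0 1 6 6 1 2 9 1 0 2 5 4 5 1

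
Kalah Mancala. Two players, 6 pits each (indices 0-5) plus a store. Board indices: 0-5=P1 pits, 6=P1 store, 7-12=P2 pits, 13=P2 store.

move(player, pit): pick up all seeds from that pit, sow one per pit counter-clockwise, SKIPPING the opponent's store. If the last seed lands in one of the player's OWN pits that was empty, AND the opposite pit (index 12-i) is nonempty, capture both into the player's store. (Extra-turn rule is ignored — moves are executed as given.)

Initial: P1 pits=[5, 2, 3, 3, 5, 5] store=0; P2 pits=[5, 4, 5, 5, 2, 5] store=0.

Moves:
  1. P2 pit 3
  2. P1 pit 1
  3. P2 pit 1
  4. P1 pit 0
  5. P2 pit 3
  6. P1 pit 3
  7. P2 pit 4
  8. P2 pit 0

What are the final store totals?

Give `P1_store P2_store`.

Answer: 2 3

Derivation:
Move 1: P2 pit3 -> P1=[6,3,3,3,5,5](0) P2=[5,4,5,0,3,6](1)
Move 2: P1 pit1 -> P1=[6,0,4,4,6,5](0) P2=[5,4,5,0,3,6](1)
Move 3: P2 pit1 -> P1=[6,0,4,4,6,5](0) P2=[5,0,6,1,4,7](1)
Move 4: P1 pit0 -> P1=[0,1,5,5,7,6](1) P2=[5,0,6,1,4,7](1)
Move 5: P2 pit3 -> P1=[0,1,5,5,7,6](1) P2=[5,0,6,0,5,7](1)
Move 6: P1 pit3 -> P1=[0,1,5,0,8,7](2) P2=[6,1,6,0,5,7](1)
Move 7: P2 pit4 -> P1=[1,2,6,0,8,7](2) P2=[6,1,6,0,0,8](2)
Move 8: P2 pit0 -> P1=[1,2,6,0,8,7](2) P2=[0,2,7,1,1,9](3)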